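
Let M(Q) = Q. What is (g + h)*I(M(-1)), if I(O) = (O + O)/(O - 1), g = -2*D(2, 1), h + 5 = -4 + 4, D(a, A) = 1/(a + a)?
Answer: -11/2 ≈ -5.5000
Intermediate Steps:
D(a, A) = 1/(2*a)
h = -5 (h = -5 + (-4 + 4) = -5 + 0 = -5)
g = -½ (g = -1/2 = -2*¼ = -½ ≈ -0.50000)
I(O) = 2*O/(-1 + O) (I(O) = (2*O)/(-1 + O) = 2*O/(-1 + O))
(g + h)*I(M(-1)) = (-½ - 5)*(2*(-1)/(-1 - 1)) = -11*(-1)/(-2) = -11*(-1)*(-1)/2 = -11/2*1 = -11/2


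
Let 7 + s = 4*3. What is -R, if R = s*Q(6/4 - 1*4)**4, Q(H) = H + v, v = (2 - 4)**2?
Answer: -405/16 ≈ -25.313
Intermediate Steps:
v = 4 (v = (-2)**2 = 4)
Q(H) = 4 + H (Q(H) = H + 4 = 4 + H)
s = 5 (s = -7 + 4*3 = -7 + 12 = 5)
R = 405/16 (R = 5*(4 + (6/4 - 1*4))**4 = 5*(4 + (6*(1/4) - 4))**4 = 5*(4 + (3/2 - 4))**4 = 5*(4 - 5/2)**4 = 5*(3/2)**4 = 5*(81/16) = 405/16 ≈ 25.313)
-R = -1*405/16 = -405/16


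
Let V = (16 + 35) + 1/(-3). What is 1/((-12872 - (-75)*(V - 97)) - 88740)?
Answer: -1/105087 ≈ -9.5159e-6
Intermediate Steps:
V = 152/3 (V = 51 - 1/3 = 152/3 ≈ 50.667)
1/((-12872 - (-75)*(V - 97)) - 88740) = 1/((-12872 - (-75)*(152/3 - 97)) - 88740) = 1/((-12872 - (-75)*(-139)/3) - 88740) = 1/((-12872 - 1*3475) - 88740) = 1/((-12872 - 3475) - 88740) = 1/(-16347 - 88740) = 1/(-105087) = -1/105087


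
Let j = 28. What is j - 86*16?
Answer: -1348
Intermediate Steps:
j - 86*16 = 28 - 86*16 = 28 - 1376 = -1348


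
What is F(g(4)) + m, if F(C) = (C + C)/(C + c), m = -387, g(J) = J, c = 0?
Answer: -385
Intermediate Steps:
F(C) = 2 (F(C) = (C + C)/(C + 0) = (2*C)/C = 2)
F(g(4)) + m = 2 - 387 = -385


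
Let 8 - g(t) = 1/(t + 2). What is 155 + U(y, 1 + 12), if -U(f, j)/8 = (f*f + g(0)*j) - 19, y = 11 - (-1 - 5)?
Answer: -2785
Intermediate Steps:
g(t) = 8 - 1/(2 + t) (g(t) = 8 - 1/(t + 2) = 8 - 1/(2 + t))
y = 17 (y = 11 - 1*(-6) = 11 + 6 = 17)
U(f, j) = 152 - 60*j - 8*f**2 (U(f, j) = -8*((f*f + ((15 + 8*0)/(2 + 0))*j) - 19) = -8*((f**2 + ((15 + 0)/2)*j) - 19) = -8*((f**2 + ((1/2)*15)*j) - 19) = -8*((f**2 + 15*j/2) - 19) = -8*(-19 + f**2 + 15*j/2) = 152 - 60*j - 8*f**2)
155 + U(y, 1 + 12) = 155 + (152 - 60*(1 + 12) - 8*17**2) = 155 + (152 - 60*13 - 8*289) = 155 + (152 - 780 - 2312) = 155 - 2940 = -2785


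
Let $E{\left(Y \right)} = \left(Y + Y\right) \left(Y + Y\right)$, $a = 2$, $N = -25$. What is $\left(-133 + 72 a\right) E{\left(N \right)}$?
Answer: $27500$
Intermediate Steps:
$E{\left(Y \right)} = 4 Y^{2}$ ($E{\left(Y \right)} = 2 Y 2 Y = 4 Y^{2}$)
$\left(-133 + 72 a\right) E{\left(N \right)} = \left(-133 + 72 \cdot 2\right) 4 \left(-25\right)^{2} = \left(-133 + 144\right) 4 \cdot 625 = 11 \cdot 2500 = 27500$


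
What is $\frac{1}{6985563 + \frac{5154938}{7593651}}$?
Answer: $\frac{7593651}{53045932615451} \approx 1.4315 \cdot 10^{-7}$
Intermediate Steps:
$\frac{1}{6985563 + \frac{5154938}{7593651}} = \frac{1}{\frac{53045932615451}{7593651}} = \frac{7593651}{53045932615451}$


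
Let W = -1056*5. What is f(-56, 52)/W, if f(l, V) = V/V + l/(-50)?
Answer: -53/132000 ≈ -0.00040152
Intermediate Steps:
f(l, V) = 1 - l/50 (f(l, V) = 1 + l*(-1/50) = 1 - l/50)
W = -5280
f(-56, 52)/W = (1 - 1/50*(-56))/(-5280) = (1 + 28/25)*(-1/5280) = (53/25)*(-1/5280) = -53/132000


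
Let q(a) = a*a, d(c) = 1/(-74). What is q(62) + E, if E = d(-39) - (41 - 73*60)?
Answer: 605541/74 ≈ 8183.0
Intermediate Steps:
d(c) = -1/74
E = 321085/74 (E = -1/74 - (41 - 73*60) = -1/74 - (41 - 4380) = -1/74 - 1*(-4339) = -1/74 + 4339 = 321085/74 ≈ 4339.0)
q(a) = a**2
q(62) + E = 62**2 + 321085/74 = 3844 + 321085/74 = 605541/74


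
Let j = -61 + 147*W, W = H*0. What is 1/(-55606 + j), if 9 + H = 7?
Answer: -1/55667 ≈ -1.7964e-5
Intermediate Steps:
H = -2 (H = -9 + 7 = -2)
W = 0 (W = -2*0 = 0)
j = -61 (j = -61 + 147*0 = -61 + 0 = -61)
1/(-55606 + j) = 1/(-55606 - 61) = 1/(-55667) = -1/55667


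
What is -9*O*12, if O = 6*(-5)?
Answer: 3240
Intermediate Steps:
O = -30
-9*O*12 = -9*(-30)*12 = 270*12 = 3240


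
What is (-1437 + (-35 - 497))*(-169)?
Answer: 332761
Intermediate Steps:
(-1437 + (-35 - 497))*(-169) = (-1437 - 532)*(-169) = -1969*(-169) = 332761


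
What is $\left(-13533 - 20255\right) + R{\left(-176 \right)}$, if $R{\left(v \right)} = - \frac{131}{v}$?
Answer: $- \frac{5946557}{176} \approx -33787.0$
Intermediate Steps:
$\left(-13533 - 20255\right) + R{\left(-176 \right)} = \left(-13533 - 20255\right) - \frac{131}{-176} = -33788 - - \frac{131}{176} = -33788 + \frac{131}{176} = - \frac{5946557}{176}$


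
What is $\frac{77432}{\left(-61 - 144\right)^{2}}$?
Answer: $\frac{77432}{42025} \approx 1.8425$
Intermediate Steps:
$\frac{77432}{\left(-61 - 144\right)^{2}} = \frac{77432}{\left(-205\right)^{2}} = \frac{77432}{42025}$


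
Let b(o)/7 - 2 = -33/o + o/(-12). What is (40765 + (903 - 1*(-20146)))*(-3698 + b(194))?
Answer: -68324374108/291 ≈ -2.3479e+8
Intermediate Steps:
b(o) = 14 - 231/o - 7*o/12 (b(o) = 14 + 7*(-33/o + o/(-12)) = 14 + 7*(-33/o + o*(-1/12)) = 14 + 7*(-33/o - o/12) = 14 + (-231/o - 7*o/12) = 14 - 231/o - 7*o/12)
(40765 + (903 - 1*(-20146)))*(-3698 + b(194)) = (40765 + (903 - 1*(-20146)))*(-3698 + (14 - 231/194 - 7/12*194)) = (40765 + (903 + 20146))*(-3698 + (14 - 231*1/194 - 679/6)) = (40765 + 21049)*(-3698 + (14 - 231/194 - 679/6)) = 61814*(-3698 - 29204/291) = 61814*(-1105322/291) = -68324374108/291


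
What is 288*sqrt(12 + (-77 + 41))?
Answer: 576*I*sqrt(6) ≈ 1410.9*I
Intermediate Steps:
288*sqrt(12 + (-77 + 41)) = 288*sqrt(12 - 36) = 288*sqrt(-24) = 288*(2*I*sqrt(6)) = 576*I*sqrt(6)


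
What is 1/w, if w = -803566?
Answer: -1/803566 ≈ -1.2445e-6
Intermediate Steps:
1/w = 1/(-803566) = -1/803566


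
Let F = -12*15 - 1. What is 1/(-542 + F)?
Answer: -1/723 ≈ -0.0013831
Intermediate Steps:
F = -181 (F = -180 - 1 = -181)
1/(-542 + F) = 1/(-542 - 181) = 1/(-723) = -1/723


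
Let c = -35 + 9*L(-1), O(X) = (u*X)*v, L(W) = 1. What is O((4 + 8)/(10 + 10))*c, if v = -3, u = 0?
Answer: 0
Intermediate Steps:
O(X) = 0 (O(X) = (0*X)*(-3) = 0*(-3) = 0)
c = -26 (c = -35 + 9*1 = -35 + 9 = -26)
O((4 + 8)/(10 + 10))*c = 0*(-26) = 0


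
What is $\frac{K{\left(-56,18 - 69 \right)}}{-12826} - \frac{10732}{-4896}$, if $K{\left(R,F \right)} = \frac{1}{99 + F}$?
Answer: $\frac{68824265}{31398048} \approx 2.192$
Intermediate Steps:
$\frac{K{\left(-56,18 - 69 \right)}}{-12826} - \frac{10732}{-4896} = \frac{1}{\left(99 + \left(18 - 69\right)\right) \left(-12826\right)} - \frac{10732}{-4896} = \frac{1}{99 - 51} \left(- \frac{1}{12826}\right) - - \frac{2683}{1224} = \frac{1}{48} \left(- \frac{1}{12826}\right) + \frac{2683}{1224} = - \frac{1}{615648} + \frac{2683}{1224} = \frac{68824265}{31398048}$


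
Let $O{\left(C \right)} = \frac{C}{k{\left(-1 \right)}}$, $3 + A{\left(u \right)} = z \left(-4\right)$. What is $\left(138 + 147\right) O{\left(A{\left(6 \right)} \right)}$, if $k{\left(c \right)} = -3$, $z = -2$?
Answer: $-475$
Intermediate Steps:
$A{\left(u \right)} = 5$ ($A{\left(u \right)} = -3 - -8 = -3 + 8 = 5$)
$O{\left(C \right)} = - \frac{C}{3}$ ($O{\left(C \right)} = \frac{C}{-3} = C \left(- \frac{1}{3}\right) = - \frac{C}{3}$)
$\left(138 + 147\right) O{\left(A{\left(6 \right)} \right)} = \left(138 + 147\right) \left(\left(- \frac{1}{3}\right) 5\right) = 285 \left(- \frac{5}{3}\right) = -475$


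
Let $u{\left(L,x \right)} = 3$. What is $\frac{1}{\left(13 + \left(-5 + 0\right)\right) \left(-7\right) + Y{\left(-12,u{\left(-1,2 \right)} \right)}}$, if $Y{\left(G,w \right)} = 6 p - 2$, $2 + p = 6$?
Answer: $- \frac{1}{34} \approx -0.029412$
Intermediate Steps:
$p = 4$ ($p = -2 + 6 = 4$)
$Y{\left(G,w \right)} = 22$ ($Y{\left(G,w \right)} = 6 \cdot 4 - 2 = 24 - 2 = 22$)
$\frac{1}{\left(13 + \left(-5 + 0\right)\right) \left(-7\right) + Y{\left(-12,u{\left(-1,2 \right)} \right)}} = \frac{1}{\left(13 + \left(-5 + 0\right)\right) \left(-7\right) + 22} = \frac{1}{\left(13 - 5\right) \left(-7\right) + 22} = \frac{1}{8 \left(-7\right) + 22} = \frac{1}{-56 + 22} = \frac{1}{-34} = - \frac{1}{34}$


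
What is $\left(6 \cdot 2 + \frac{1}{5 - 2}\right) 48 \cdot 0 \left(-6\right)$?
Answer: $0$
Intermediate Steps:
$\left(6 \cdot 2 + \frac{1}{5 - 2}\right) 48 \cdot 0 \left(-6\right) = \left(12 + \frac{1}{3}\right) 48 \cdot 0 = \frac{37}{3} \cdot 48 \cdot 0 = 592 \cdot 0 = 0$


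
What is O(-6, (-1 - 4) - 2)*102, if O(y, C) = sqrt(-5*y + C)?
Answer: 102*sqrt(23) ≈ 489.17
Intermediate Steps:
O(y, C) = sqrt(C - 5*y)
O(-6, (-1 - 4) - 2)*102 = sqrt(((-1 - 4) - 2) - 5*(-6))*102 = sqrt((-5 - 2) + 30)*102 = sqrt(-7 + 30)*102 = sqrt(23)*102 = 102*sqrt(23)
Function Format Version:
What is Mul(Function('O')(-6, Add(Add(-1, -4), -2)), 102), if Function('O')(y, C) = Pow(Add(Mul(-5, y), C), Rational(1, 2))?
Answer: Mul(102, Pow(23, Rational(1, 2))) ≈ 489.17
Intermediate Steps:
Function('O')(y, C) = Pow(Add(C, Mul(-5, y)), Rational(1, 2))
Mul(Function('O')(-6, Add(Add(-1, -4), -2)), 102) = Mul(Pow(Add(Add(Add(-1, -4), -2), Mul(-5, -6)), Rational(1, 2)), 102) = Mul(Pow(Add(Add(-5, -2), 30), Rational(1, 2)), 102) = Mul(Pow(Add(-7, 30), Rational(1, 2)), 102) = Mul(Pow(23, Rational(1, 2)), 102) = Mul(102, Pow(23, Rational(1, 2)))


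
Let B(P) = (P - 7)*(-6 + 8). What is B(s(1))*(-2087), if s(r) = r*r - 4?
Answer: 41740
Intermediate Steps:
s(r) = -4 + r**2 (s(r) = r**2 - 4 = -4 + r**2)
B(P) = -14 + 2*P (B(P) = (-7 + P)*2 = -14 + 2*P)
B(s(1))*(-2087) = (-14 + 2*(-4 + 1**2))*(-2087) = (-14 + 2*(-4 + 1))*(-2087) = (-14 + 2*(-3))*(-2087) = (-14 - 6)*(-2087) = -20*(-2087) = 41740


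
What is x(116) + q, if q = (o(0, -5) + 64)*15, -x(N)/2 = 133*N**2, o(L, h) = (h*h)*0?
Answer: -3578336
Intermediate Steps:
o(L, h) = 0 (o(L, h) = h**2*0 = 0)
x(N) = -266*N**2
q = 960 (q = (0 + 64)*15 = 64*15 = 960)
x(116) + q = -266*116**2 + 960 = -266*13456 + 960 = -3579296 + 960 = -3578336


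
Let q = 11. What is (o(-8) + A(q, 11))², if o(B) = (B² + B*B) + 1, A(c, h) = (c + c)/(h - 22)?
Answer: 16129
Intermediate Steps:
A(c, h) = 2*c/(-22 + h) (A(c, h) = (2*c)/(-22 + h) = 2*c/(-22 + h))
o(B) = 1 + 2*B² (o(B) = (B² + B²) + 1 = 2*B² + 1 = 1 + 2*B²)
(o(-8) + A(q, 11))² = ((1 + 2*(-8)²) + 2*11/(-22 + 11))² = ((1 + 2*64) + 2*11/(-11))² = ((1 + 128) + 2*11*(-1/11))² = (129 - 2)² = 127² = 16129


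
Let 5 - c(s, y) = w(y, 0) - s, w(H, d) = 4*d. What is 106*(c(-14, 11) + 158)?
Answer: 15794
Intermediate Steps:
c(s, y) = 5 + s (c(s, y) = 5 - (4*0 - s) = 5 - (0 - s) = 5 - (-1)*s = 5 + s)
106*(c(-14, 11) + 158) = 106*((5 - 14) + 158) = 106*(-9 + 158) = 106*149 = 15794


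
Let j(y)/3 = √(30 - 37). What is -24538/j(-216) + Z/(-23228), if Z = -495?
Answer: 495/23228 + 24538*I*√7/21 ≈ 0.02131 + 3091.5*I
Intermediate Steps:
j(y) = 3*I*√7 (j(y) = 3*√(30 - 37) = 3*√(-7) = 3*(I*√7) = 3*I*√7)
-24538/j(-216) + Z/(-23228) = -24538*(-I*√7/21) - 495/(-23228) = -(-24538)*I*√7/21 - 495*(-1/23228) = 24538*I*√7/21 + 495/23228 = 495/23228 + 24538*I*√7/21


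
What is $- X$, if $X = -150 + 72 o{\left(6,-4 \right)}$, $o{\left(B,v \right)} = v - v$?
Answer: $150$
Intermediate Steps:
$o{\left(B,v \right)} = 0$
$X = -150$ ($X = -150 + 72 \cdot 0 = -150 + 0 = -150$)
$- X = \left(-1\right) \left(-150\right) = 150$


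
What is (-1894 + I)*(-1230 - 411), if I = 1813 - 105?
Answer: 305226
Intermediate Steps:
I = 1708
(-1894 + I)*(-1230 - 411) = (-1894 + 1708)*(-1230 - 411) = -186*(-1641) = 305226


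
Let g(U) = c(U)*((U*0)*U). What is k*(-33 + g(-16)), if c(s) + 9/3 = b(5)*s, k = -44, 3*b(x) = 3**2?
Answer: 1452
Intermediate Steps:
b(x) = 3 (b(x) = (1/3)*3**2 = (1/3)*9 = 3)
c(s) = -3 + 3*s
g(U) = 0 (g(U) = (-3 + 3*U)*((U*0)*U) = (-3 + 3*U)*(0*U) = (-3 + 3*U)*0 = 0)
k*(-33 + g(-16)) = -44*(-33 + 0) = -44*(-33) = 1452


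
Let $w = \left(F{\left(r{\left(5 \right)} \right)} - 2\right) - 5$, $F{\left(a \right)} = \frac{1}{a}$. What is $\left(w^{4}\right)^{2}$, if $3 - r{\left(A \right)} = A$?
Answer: $\frac{2562890625}{256} \approx 1.0011 \cdot 10^{7}$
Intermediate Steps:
$r{\left(A \right)} = 3 - A$
$w = - \frac{15}{2}$ ($w = \left(\frac{1}{3 - 5} - 2\right) - 5 = \left(\frac{1}{-2} - 2\right) - 5 = \left(- \frac{1}{2} - 2\right) - 5 = - \frac{5}{2} - 5 = - \frac{15}{2} \approx -7.5$)
$\left(w^{4}\right)^{2} = \left(\left(- \frac{15}{2}\right)^{4}\right)^{2} = \left(\frac{50625}{16}\right)^{2} = \frac{2562890625}{256}$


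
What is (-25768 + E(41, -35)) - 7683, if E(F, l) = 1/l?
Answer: -1170786/35 ≈ -33451.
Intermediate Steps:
(-25768 + E(41, -35)) - 7683 = (-25768 + 1/(-35)) - 7683 = (-25768 - 1/35) - 7683 = -901881/35 - 7683 = -1170786/35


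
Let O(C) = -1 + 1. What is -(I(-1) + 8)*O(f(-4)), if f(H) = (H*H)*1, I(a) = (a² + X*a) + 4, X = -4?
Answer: 0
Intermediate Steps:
I(a) = 4 + a² - 4*a (I(a) = (a² - 4*a) + 4 = 4 + a² - 4*a)
f(H) = H² (f(H) = H²*1 = H²)
O(C) = 0
-(I(-1) + 8)*O(f(-4)) = -((4 + (-1)² - 4*(-1)) + 8)*0 = -((4 + 1 + 4) + 8)*0 = -(9 + 8)*0 = -17*0 = -1*0 = 0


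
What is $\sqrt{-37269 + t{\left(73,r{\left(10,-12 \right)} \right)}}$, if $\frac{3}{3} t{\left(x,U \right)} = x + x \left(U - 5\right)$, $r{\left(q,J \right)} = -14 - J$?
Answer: $i \sqrt{37707} \approx 194.18 i$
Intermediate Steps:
$t{\left(x,U \right)} = x + x \left(-5 + U\right)$ ($t{\left(x,U \right)} = x + x \left(U - 5\right) = x + x \left(-5 + U\right)$)
$\sqrt{-37269 + t{\left(73,r{\left(10,-12 \right)} \right)}} = \sqrt{-37269 + 73 \left(-4 - 2\right)} = \sqrt{-37269 + 73 \left(-6\right)} = \sqrt{-37269 - 438} = \sqrt{-37707} = i \sqrt{37707}$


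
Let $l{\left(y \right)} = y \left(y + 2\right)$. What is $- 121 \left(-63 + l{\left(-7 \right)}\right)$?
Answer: $3388$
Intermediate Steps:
$l{\left(y \right)} = y \left(2 + y\right)$
$- 121 \left(-63 + l{\left(-7 \right)}\right) = - 121 \left(-63 - 7 \left(2 - 7\right)\right) = - 121 \left(-63 - -35\right) = - 121 \left(-63 + 35\right) = \left(-121\right) \left(-28\right) = 3388$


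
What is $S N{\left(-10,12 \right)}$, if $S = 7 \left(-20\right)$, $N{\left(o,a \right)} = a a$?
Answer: $-20160$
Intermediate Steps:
$N{\left(o,a \right)} = a^{2}$
$S = -140$
$S N{\left(-10,12 \right)} = - 140 \cdot 12^{2} = \left(-140\right) 144 = -20160$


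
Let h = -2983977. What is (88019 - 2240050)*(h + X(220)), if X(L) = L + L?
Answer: 6420664113647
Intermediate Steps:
X(L) = 2*L
(88019 - 2240050)*(h + X(220)) = (88019 - 2240050)*(-2983977 + 2*220) = -2152031*(-2983977 + 440) = -2152031*(-2983537) = 6420664113647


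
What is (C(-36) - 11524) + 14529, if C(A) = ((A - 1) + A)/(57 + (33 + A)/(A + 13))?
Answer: 54067/18 ≈ 3003.7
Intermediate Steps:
C(A) = (-1 + 2*A)/(57 + (33 + A)/(13 + A)) (C(A) = ((-1 + A) + A)/(57 + (33 + A)/(13 + A)) = (-1 + 2*A)/(57 + (33 + A)/(13 + A)))
(C(-36) - 11524) + 14529 = ((-13 + 2*(-36)² + 25*(-36))/(2*(387 + 29*(-36))) - 11524) + 14529 = ((-13 + 2*1296 - 900)/(2*(387 - 1044)) - 11524) + 14529 = ((½)*(-13 + 2592 - 900)/(-657) - 11524) + 14529 = ((½)*(-1/657)*1679 - 11524) + 14529 = (-23/18 - 11524) + 14529 = -207455/18 + 14529 = 54067/18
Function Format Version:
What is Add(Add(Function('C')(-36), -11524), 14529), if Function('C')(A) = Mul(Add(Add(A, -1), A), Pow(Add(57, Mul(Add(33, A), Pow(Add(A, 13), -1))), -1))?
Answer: Rational(54067, 18) ≈ 3003.7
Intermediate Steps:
Function('C')(A) = Mul(Pow(Add(57, Mul(Pow(Add(13, A), -1), Add(33, A))), -1), Add(-1, Mul(2, A))) (Function('C')(A) = Mul(Add(Add(-1, A), A), Pow(Add(57, Mul(Add(33, A), Pow(Add(13, A), -1))), -1)) = Mul(Add(-1, Mul(2, A)), Pow(Add(57, Mul(Pow(Add(13, A), -1), Add(33, A))), -1)) = Mul(Pow(Add(57, Mul(Pow(Add(13, A), -1), Add(33, A))), -1), Add(-1, Mul(2, A))))
Add(Add(Function('C')(-36), -11524), 14529) = Add(Add(Mul(Rational(1, 2), Pow(Add(387, Mul(29, -36)), -1), Add(-13, Mul(2, Pow(-36, 2)), Mul(25, -36))), -11524), 14529) = Add(Add(Mul(Rational(1, 2), Pow(Add(387, -1044), -1), Add(-13, Mul(2, 1296), -900)), -11524), 14529) = Add(Add(Mul(Rational(1, 2), Pow(-657, -1), Add(-13, 2592, -900)), -11524), 14529) = Add(Add(Mul(Rational(1, 2), Rational(-1, 657), 1679), -11524), 14529) = Add(Add(Rational(-23, 18), -11524), 14529) = Add(Rational(-207455, 18), 14529) = Rational(54067, 18)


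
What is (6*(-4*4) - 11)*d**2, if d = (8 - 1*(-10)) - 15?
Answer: -963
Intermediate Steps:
d = 3 (d = (8 + 10) - 15 = 18 - 15 = 3)
(6*(-4*4) - 11)*d**2 = (6*(-4*4) - 11)*3**2 = (6*(-16) - 11)*9 = (-96 - 11)*9 = -107*9 = -963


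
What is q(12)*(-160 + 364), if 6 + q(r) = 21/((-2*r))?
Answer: -2805/2 ≈ -1402.5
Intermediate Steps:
q(r) = -6 - 21/(2*r) (q(r) = -6 + 21/((-2*r)) = -6 + 21*(-1/(2*r)) = -6 - 21/(2*r))
q(12)*(-160 + 364) = (-6 - 21/2/12)*(-160 + 364) = (-6 - 21/2*1/12)*204 = (-6 - 7/8)*204 = -55/8*204 = -2805/2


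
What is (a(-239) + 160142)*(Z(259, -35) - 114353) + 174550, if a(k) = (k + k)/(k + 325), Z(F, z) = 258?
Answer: -785635489715/43 ≈ -1.8271e+10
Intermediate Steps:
a(k) = 2*k/(325 + k) (a(k) = (2*k)/(325 + k) = 2*k/(325 + k))
(a(-239) + 160142)*(Z(259, -35) - 114353) + 174550 = (2*(-239)/(325 - 239) + 160142)*(258 - 114353) + 174550 = (2*(-239)/86 + 160142)*(-114095) + 174550 = (2*(-239)*(1/86) + 160142)*(-114095) + 174550 = (-239/43 + 160142)*(-114095) + 174550 = (6885867/43)*(-114095) + 174550 = -785642995365/43 + 174550 = -785635489715/43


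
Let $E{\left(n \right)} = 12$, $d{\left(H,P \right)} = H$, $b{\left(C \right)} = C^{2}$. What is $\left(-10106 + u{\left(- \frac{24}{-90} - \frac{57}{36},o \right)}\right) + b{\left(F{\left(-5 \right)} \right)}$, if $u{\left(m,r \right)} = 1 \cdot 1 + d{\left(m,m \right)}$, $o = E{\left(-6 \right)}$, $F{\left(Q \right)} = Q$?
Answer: $- \frac{604879}{60} \approx -10081.0$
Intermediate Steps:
$o = 12$
$u{\left(m,r \right)} = 1 + m$ ($u{\left(m,r \right)} = 1 \cdot 1 + m = 1 + m$)
$\left(-10106 + u{\left(- \frac{24}{-90} - \frac{57}{36},o \right)}\right) + b{\left(F{\left(-5 \right)} \right)} = \left(-10106 + \left(1 - \left(- \frac{4}{15} + \frac{19}{12}\right)\right)\right) + \left(-5\right)^{2} = \left(-10106 + \left(1 - \frac{79}{60}\right)\right) + 25 = \left(-10106 - \frac{19}{60}\right) + 25 = - \frac{606379}{60} + 25 = - \frac{604879}{60}$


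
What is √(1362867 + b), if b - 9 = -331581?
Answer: √1031295 ≈ 1015.5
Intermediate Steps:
b = -331572 (b = 9 - 331581 = -331572)
√(1362867 + b) = √(1362867 - 331572) = √1031295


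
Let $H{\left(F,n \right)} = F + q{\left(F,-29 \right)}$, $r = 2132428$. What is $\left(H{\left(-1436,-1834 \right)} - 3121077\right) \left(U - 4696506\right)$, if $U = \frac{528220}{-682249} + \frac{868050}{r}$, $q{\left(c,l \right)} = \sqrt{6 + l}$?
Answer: $\frac{10667593526307442559165923}{727423435286} - \frac{3416348795443747571 i \sqrt{23}}{727423435286} \approx 1.4665 \cdot 10^{13} - 2.2524 \cdot 10^{7} i$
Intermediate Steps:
$H{\left(F,n \right)} = F + i \sqrt{23}$ ($H{\left(F,n \right)} = F + \sqrt{6 - 29} = F + \sqrt{-23} = F + i \sqrt{23}$)
$U = - \frac{267082436855}{727423435286}$ ($U = \frac{528220}{-682249} + \frac{868050}{2132428} = 528220 \left(- \frac{1}{682249}\right) + 868050 \cdot \frac{1}{2132428} = - \frac{528220}{682249} + \frac{434025}{1066214} = - \frac{267082436855}{727423435286} \approx -0.36716$)
$\left(H{\left(-1436,-1834 \right)} - 3121077\right) \left(U - 4696506\right) = \left(\left(-1436 + i \sqrt{23}\right) - 3121077\right) \left(- \frac{267082436855}{727423435286} - 4696506\right) = \left(-3122513 + i \sqrt{23}\right) \left(- \frac{3416348795443747571}{727423435286}\right) = \frac{10667593526307442559165923}{727423435286} - \frac{3416348795443747571 i \sqrt{23}}{727423435286}$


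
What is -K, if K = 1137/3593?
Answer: -1137/3593 ≈ -0.31645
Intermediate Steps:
K = 1137/3593 (K = 1137*(1/3593) = 1137/3593 ≈ 0.31645)
-K = -1*1137/3593 = -1137/3593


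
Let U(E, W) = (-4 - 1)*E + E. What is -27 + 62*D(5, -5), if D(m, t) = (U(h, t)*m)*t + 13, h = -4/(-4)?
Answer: 6979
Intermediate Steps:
h = 1 (h = -4*(-¼) = 1)
U(E, W) = -4*E (U(E, W) = -5*E + E = -4*E)
D(m, t) = 13 - 4*m*t (D(m, t) = ((-4*1)*m)*t + 13 = (-4*m)*t + 13 = -4*m*t + 13 = 13 - 4*m*t)
-27 + 62*D(5, -5) = -27 + 62*(13 - 4*5*(-5)) = -27 + 62*(13 + 100) = -27 + 62*113 = -27 + 7006 = 6979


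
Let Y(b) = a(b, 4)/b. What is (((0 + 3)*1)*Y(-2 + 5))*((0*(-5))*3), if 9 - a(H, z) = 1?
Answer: 0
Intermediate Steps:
a(H, z) = 8 (a(H, z) = 9 - 1*1 = 9 - 1 = 8)
Y(b) = 8/b
(((0 + 3)*1)*Y(-2 + 5))*((0*(-5))*3) = (((0 + 3)*1)*(8/(-2 + 5)))*((0*(-5))*3) = ((3*1)*(8/3))*(0*3) = (3*(8*(⅓)))*0 = (3*(8/3))*0 = 8*0 = 0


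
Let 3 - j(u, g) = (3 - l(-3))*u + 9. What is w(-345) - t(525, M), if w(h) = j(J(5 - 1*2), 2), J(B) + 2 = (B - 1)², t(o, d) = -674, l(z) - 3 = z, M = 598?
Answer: 662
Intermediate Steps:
l(z) = 3 + z
J(B) = -2 + (-1 + B)² (J(B) = -2 + (B - 1)² = -2 + (-1 + B)²)
j(u, g) = -6 - 3*u (j(u, g) = 3 - ((3 - (3 - 3))*u + 9) = 3 - ((3 - 1*0)*u + 9) = 3 - ((3 + 0)*u + 9) = 3 - (3*u + 9) = 3 - (9 + 3*u) = 3 + (-9 - 3*u) = -6 - 3*u)
w(h) = -12 (w(h) = -6 - 3*(-2 + (-1 + (5 - 1*2))²) = -6 - 3*(-2 + (-1 + (5 - 2))²) = -6 - 3*(-2 + (-1 + 3)²) = -6 - 3*(-2 + 2²) = -6 - 3*(-2 + 4) = -6 - 3*2 = -6 - 6 = -12)
w(-345) - t(525, M) = -12 - 1*(-674) = -12 + 674 = 662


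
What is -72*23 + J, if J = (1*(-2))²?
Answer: -1652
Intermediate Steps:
J = 4 (J = (-2)² = 4)
-72*23 + J = -72*23 + 4 = -1656 + 4 = -1652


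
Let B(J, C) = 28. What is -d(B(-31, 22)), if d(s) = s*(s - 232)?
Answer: 5712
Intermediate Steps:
d(s) = s*(-232 + s)
-d(B(-31, 22)) = -28*(-232 + 28) = -28*(-204) = -1*(-5712) = 5712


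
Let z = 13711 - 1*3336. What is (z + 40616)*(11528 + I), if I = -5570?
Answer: 303804378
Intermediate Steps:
z = 10375 (z = 13711 - 3336 = 10375)
(z + 40616)*(11528 + I) = (10375 + 40616)*(11528 - 5570) = 50991*5958 = 303804378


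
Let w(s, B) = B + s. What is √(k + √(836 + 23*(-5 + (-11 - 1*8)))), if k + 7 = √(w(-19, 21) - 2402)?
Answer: √(-7 + 2*√71 + 20*I*√6) ≈ 5.4691 + 4.4787*I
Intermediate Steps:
k = -7 + 20*I*√6 (k = -7 + √((21 - 19) - 2402) = -7 + √(2 - 2402) = -7 + √(-2400) = -7 + 20*I*√6 ≈ -7.0 + 48.99*I)
√(k + √(836 + 23*(-5 + (-11 - 1*8)))) = √((-7 + 20*I*√6) + √(836 + 23*(-5 + (-11 - 1*8)))) = √((-7 + 20*I*√6) + √(836 + 23*(-5 + (-11 - 8)))) = √((-7 + 20*I*√6) + √(836 + 23*(-5 - 19))) = √((-7 + 20*I*√6) + √(836 + 23*(-24))) = √((-7 + 20*I*√6) + √(836 - 552)) = √((-7 + 20*I*√6) + √284) = √((-7 + 20*I*√6) + 2*√71) = √(-7 + 2*√71 + 20*I*√6)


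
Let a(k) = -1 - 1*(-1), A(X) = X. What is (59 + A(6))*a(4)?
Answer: 0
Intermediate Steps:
a(k) = 0 (a(k) = -1 + 1 = 0)
(59 + A(6))*a(4) = (59 + 6)*0 = 65*0 = 0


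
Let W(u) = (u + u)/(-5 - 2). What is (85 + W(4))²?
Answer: 344569/49 ≈ 7032.0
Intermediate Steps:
W(u) = -2*u/7 (W(u) = (2*u)/(-7) = (2*u)*(-⅐) = -2*u/7)
(85 + W(4))² = (85 - 2/7*4)² = (85 - 8/7)² = (587/7)² = 344569/49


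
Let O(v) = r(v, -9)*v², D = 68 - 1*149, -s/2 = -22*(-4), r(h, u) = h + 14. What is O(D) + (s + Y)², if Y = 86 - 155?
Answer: -379562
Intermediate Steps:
Y = -69
r(h, u) = 14 + h
s = -176 (s = -(-44)*(-4) = -2*88 = -176)
D = -81 (D = 68 - 149 = -81)
O(v) = v²*(14 + v) (O(v) = (14 + v)*v² = v²*(14 + v))
O(D) + (s + Y)² = (-81)²*(14 - 81) + (-176 - 69)² = 6561*(-67) + (-245)² = -439587 + 60025 = -379562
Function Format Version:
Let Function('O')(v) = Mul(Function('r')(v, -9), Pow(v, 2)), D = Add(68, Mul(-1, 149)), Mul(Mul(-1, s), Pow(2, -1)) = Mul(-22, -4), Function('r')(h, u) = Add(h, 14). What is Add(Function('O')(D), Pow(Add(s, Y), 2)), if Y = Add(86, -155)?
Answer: -379562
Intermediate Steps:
Y = -69
Function('r')(h, u) = Add(14, h)
s = -176 (s = Mul(-2, Mul(-22, -4)) = Mul(-2, 88) = -176)
D = -81 (D = Add(68, -149) = -81)
Function('O')(v) = Mul(Pow(v, 2), Add(14, v)) (Function('O')(v) = Mul(Add(14, v), Pow(v, 2)) = Mul(Pow(v, 2), Add(14, v)))
Add(Function('O')(D), Pow(Add(s, Y), 2)) = Add(Mul(Pow(-81, 2), Add(14, -81)), Pow(Add(-176, -69), 2)) = Add(Mul(6561, -67), Pow(-245, 2)) = Add(-439587, 60025) = -379562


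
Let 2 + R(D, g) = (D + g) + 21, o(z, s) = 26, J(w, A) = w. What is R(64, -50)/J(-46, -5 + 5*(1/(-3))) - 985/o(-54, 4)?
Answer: -11542/299 ≈ -38.602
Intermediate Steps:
R(D, g) = 19 + D + g (R(D, g) = -2 + ((D + g) + 21) = -2 + (21 + D + g) = 19 + D + g)
R(64, -50)/J(-46, -5 + 5*(1/(-3))) - 985/o(-54, 4) = (19 + 64 - 50)/(-46) - 985/26 = 33*(-1/46) - 985*1/26 = -33/46 - 985/26 = -11542/299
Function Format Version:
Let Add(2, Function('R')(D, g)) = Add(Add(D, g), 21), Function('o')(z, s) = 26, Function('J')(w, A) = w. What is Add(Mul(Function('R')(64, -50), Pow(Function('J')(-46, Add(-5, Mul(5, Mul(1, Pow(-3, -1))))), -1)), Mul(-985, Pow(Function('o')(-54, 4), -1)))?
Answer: Rational(-11542, 299) ≈ -38.602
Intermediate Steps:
Function('R')(D, g) = Add(19, D, g) (Function('R')(D, g) = Add(-2, Add(Add(D, g), 21)) = Add(-2, Add(21, D, g)) = Add(19, D, g))
Add(Mul(Function('R')(64, -50), Pow(Function('J')(-46, Add(-5, Mul(5, Mul(1, Pow(-3, -1))))), -1)), Mul(-985, Pow(Function('o')(-54, 4), -1))) = Add(Mul(Add(19, 64, -50), Pow(-46, -1)), Mul(-985, Pow(26, -1))) = Add(Mul(33, Rational(-1, 46)), Mul(-985, Rational(1, 26))) = Add(Rational(-33, 46), Rational(-985, 26)) = Rational(-11542, 299)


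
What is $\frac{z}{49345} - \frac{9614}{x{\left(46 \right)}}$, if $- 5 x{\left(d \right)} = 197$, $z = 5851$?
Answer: $\frac{2373166797}{9720965} \approx 244.13$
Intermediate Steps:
$x{\left(d \right)} = - \frac{197}{5}$ ($x{\left(d \right)} = \left(- \frac{1}{5}\right) 197 = - \frac{197}{5}$)
$\frac{z}{49345} - \frac{9614}{x{\left(46 \right)}} = \frac{5851}{49345} - \frac{9614}{- \frac{197}{5}} = 5851 \cdot \frac{1}{49345} - - \frac{48070}{197} = \frac{5851}{49345} + \frac{48070}{197} = \frac{2373166797}{9720965}$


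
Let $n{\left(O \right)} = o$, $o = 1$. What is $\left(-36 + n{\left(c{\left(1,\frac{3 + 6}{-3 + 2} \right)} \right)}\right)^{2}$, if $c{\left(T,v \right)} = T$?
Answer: $1225$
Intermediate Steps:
$n{\left(O \right)} = 1$
$\left(-36 + n{\left(c{\left(1,\frac{3 + 6}{-3 + 2} \right)} \right)}\right)^{2} = \left(-36 + 1\right)^{2} = \left(-35\right)^{2} = 1225$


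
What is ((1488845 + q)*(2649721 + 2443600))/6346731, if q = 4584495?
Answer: 30933470162140/6346731 ≈ 4.8739e+6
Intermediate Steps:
((1488845 + q)*(2649721 + 2443600))/6346731 = ((1488845 + 4584495)*(2649721 + 2443600))/6346731 = (6073340*5093321)*(1/6346731) = 30933470162140*(1/6346731) = 30933470162140/6346731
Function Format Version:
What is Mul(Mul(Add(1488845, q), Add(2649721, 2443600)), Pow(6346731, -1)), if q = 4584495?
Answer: Rational(30933470162140, 6346731) ≈ 4.8739e+6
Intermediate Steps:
Mul(Mul(Add(1488845, q), Add(2649721, 2443600)), Pow(6346731, -1)) = Mul(Mul(Add(1488845, 4584495), Add(2649721, 2443600)), Pow(6346731, -1)) = Mul(Mul(6073340, 5093321), Rational(1, 6346731)) = Mul(30933470162140, Rational(1, 6346731)) = Rational(30933470162140, 6346731)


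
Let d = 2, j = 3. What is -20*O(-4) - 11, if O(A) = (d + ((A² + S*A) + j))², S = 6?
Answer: -191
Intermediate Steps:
O(A) = (5 + A² + 6*A)² (O(A) = (2 + ((A² + 6*A) + 3))² = (2 + (3 + A² + 6*A))² = (5 + A² + 6*A)²)
-20*O(-4) - 11 = -20*(5 + (-4)² + 6*(-4))² - 11 = -20*(5 + 16 - 24)² - 11 = -20*(-3)² - 11 = -20*9 - 11 = -180 - 11 = -191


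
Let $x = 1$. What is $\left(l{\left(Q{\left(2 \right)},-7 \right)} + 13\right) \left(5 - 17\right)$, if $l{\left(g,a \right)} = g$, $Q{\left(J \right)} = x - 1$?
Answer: $-156$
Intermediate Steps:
$Q{\left(J \right)} = 0$ ($Q{\left(J \right)} = 1 - 1 = 0$)
$\left(l{\left(Q{\left(2 \right)},-7 \right)} + 13\right) \left(5 - 17\right) = \left(0 + 13\right) \left(5 - 17\right) = 13 \left(5 - 17\right) = 13 \left(-12\right) = -156$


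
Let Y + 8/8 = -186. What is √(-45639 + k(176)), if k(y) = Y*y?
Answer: I*√78551 ≈ 280.27*I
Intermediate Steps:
Y = -187 (Y = -1 - 186 = -187)
k(y) = -187*y
√(-45639 + k(176)) = √(-45639 - 187*176) = √(-45639 - 32912) = √(-78551) = I*√78551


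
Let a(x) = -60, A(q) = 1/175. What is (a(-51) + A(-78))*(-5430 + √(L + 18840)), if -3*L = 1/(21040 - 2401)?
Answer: 11401914/35 - 10499*√6545248121427/3261825 ≈ 3.1753e+5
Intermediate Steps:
A(q) = 1/175
L = -1/55917 (L = -1/(3*(21040 - 2401)) = -⅓/18639 = -⅓*1/18639 = -1/55917 ≈ -1.7884e-5)
(a(-51) + A(-78))*(-5430 + √(L + 18840)) = (-60 + 1/175)*(-5430 + √(-1/55917 + 18840)) = -10499*(-5430 + √(1053476279/55917))/175 = -10499*(-5430 + √6545248121427/18639)/175 = 11401914/35 - 10499*√6545248121427/3261825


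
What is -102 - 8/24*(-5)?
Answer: -301/3 ≈ -100.33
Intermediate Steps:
-102 - 8/24*(-5) = -102 - 8*1/24*(-5) = -102 - ⅓*(-5) = -102 + 5/3 = -301/3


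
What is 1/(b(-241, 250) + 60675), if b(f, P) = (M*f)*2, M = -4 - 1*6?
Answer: 1/65495 ≈ 1.5268e-5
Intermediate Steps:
M = -10 (M = -4 - 6 = -10)
b(f, P) = -20*f (b(f, P) = -10*f*2 = -20*f)
1/(b(-241, 250) + 60675) = 1/(-20*(-241) + 60675) = 1/(4820 + 60675) = 1/65495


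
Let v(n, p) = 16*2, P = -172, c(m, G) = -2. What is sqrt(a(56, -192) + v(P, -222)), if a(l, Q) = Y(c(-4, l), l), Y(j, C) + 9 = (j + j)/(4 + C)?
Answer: 2*sqrt(1290)/15 ≈ 4.7889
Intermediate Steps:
Y(j, C) = -9 + 2*j/(4 + C) (Y(j, C) = -9 + (j + j)/(4 + C) = -9 + (2*j)/(4 + C) = -9 + 2*j/(4 + C))
a(l, Q) = (-40 - 9*l)/(4 + l) (a(l, Q) = (-36 - 9*l + 2*(-2))/(4 + l) = (-36 - 9*l - 4)/(4 + l) = (-40 - 9*l)/(4 + l))
v(n, p) = 32
sqrt(a(56, -192) + v(P, -222)) = sqrt((-40 - 9*56)/(4 + 56) + 32) = sqrt((-40 - 504)/60 + 32) = sqrt((1/60)*(-544) + 32) = sqrt(-136/15 + 32) = sqrt(344/15) = 2*sqrt(1290)/15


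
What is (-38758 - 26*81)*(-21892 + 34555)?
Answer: -517460832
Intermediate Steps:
(-38758 - 26*81)*(-21892 + 34555) = (-38758 - 2106)*12663 = -40864*12663 = -517460832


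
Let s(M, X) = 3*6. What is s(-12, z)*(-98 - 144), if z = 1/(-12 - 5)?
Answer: -4356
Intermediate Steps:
z = -1/17 (z = 1/(-17) = -1/17 ≈ -0.058824)
s(M, X) = 18
s(-12, z)*(-98 - 144) = 18*(-98 - 144) = 18*(-242) = -4356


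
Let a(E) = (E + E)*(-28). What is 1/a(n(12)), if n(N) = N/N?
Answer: -1/56 ≈ -0.017857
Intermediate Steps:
n(N) = 1
a(E) = -56*E (a(E) = (2*E)*(-28) = -56*E)
1/a(n(12)) = 1/(-56*1) = 1/(-56) = -1/56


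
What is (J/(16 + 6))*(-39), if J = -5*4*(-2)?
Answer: -780/11 ≈ -70.909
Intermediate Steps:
J = 40 (J = -20*(-2) = 40)
(J/(16 + 6))*(-39) = (40/(16 + 6))*(-39) = (40/22)*(-39) = ((1/22)*40)*(-39) = (20/11)*(-39) = -780/11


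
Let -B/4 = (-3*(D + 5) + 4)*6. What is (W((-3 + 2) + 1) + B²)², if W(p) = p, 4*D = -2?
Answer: 2702336256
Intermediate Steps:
D = -½ (D = (¼)*(-2) = -½ ≈ -0.50000)
B = 228 (B = -4*(-3*(-½ + 5) + 4)*6 = -4*(-3*9/2 + 4)*6 = -4*(-27/2 + 4)*6 = -(-38)*6 = -4*(-57) = 228)
(W((-3 + 2) + 1) + B²)² = (((-3 + 2) + 1) + 228²)² = ((-1 + 1) + 51984)² = (0 + 51984)² = 51984² = 2702336256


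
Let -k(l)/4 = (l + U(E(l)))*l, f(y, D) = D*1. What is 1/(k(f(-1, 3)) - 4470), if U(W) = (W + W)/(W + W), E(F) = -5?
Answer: -1/4518 ≈ -0.00022134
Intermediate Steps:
U(W) = 1 (U(W) = (2*W)/((2*W)) = (2*W)*(1/(2*W)) = 1)
f(y, D) = D
k(l) = -4*l*(1 + l) (k(l) = -4*(l + 1)*l = -4*(1 + l)*l = -4*l*(1 + l))
1/(k(f(-1, 3)) - 4470) = 1/(-4*3*(1 + 3) - 4470) = 1/(-4*3*4 - 4470) = 1/(-48 - 4470) = 1/(-4518) = -1/4518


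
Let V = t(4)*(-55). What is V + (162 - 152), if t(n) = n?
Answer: -210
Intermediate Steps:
V = -220 (V = 4*(-55) = -220)
V + (162 - 152) = -220 + (162 - 152) = -220 + 10 = -210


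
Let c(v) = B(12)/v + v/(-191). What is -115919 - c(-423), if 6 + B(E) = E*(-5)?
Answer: -3121878434/26931 ≈ -1.1592e+5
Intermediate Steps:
B(E) = -6 - 5*E (B(E) = -6 + E*(-5) = -6 - 5*E)
c(v) = -66/v - v/191 (c(v) = (-6 - 5*12)/v + v/(-191) = (-6 - 60)/v + v*(-1/191) = -66/v - v/191)
-115919 - c(-423) = -115919 - (-66/(-423) - 1/191*(-423)) = -115919 - (-66*(-1/423) + 423/191) = -115919 - (22/141 + 423/191) = -115919 - 1*63845/26931 = -115919 - 63845/26931 = -3121878434/26931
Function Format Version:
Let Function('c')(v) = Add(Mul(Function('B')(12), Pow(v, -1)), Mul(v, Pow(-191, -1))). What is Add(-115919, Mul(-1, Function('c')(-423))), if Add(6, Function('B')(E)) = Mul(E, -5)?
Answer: Rational(-3121878434, 26931) ≈ -1.1592e+5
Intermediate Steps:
Function('B')(E) = Add(-6, Mul(-5, E)) (Function('B')(E) = Add(-6, Mul(E, -5)) = Add(-6, Mul(-5, E)))
Function('c')(v) = Add(Mul(-66, Pow(v, -1)), Mul(Rational(-1, 191), v)) (Function('c')(v) = Add(Mul(Add(-6, Mul(-5, 12)), Pow(v, -1)), Mul(v, Pow(-191, -1))) = Add(Mul(Add(-6, -60), Pow(v, -1)), Mul(v, Rational(-1, 191))) = Add(Mul(-66, Pow(v, -1)), Mul(Rational(-1, 191), v)))
Add(-115919, Mul(-1, Function('c')(-423))) = Add(-115919, Mul(-1, Add(Mul(-66, Pow(-423, -1)), Mul(Rational(-1, 191), -423)))) = Add(-115919, Mul(-1, Add(Mul(-66, Rational(-1, 423)), Rational(423, 191)))) = Add(-115919, Mul(-1, Add(Rational(22, 141), Rational(423, 191)))) = Add(-115919, Mul(-1, Rational(63845, 26931))) = Add(-115919, Rational(-63845, 26931)) = Rational(-3121878434, 26931)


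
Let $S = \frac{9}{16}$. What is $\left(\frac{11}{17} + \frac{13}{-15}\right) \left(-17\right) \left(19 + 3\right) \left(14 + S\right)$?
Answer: $\frac{17941}{15} \approx 1196.1$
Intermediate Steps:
$S = \frac{9}{16}$ ($S = 9 \cdot \frac{1}{16} = \frac{9}{16} \approx 0.5625$)
$\left(\frac{11}{17} + \frac{13}{-15}\right) \left(-17\right) \left(19 + 3\right) \left(14 + S\right) = \left(\frac{11}{17} + \frac{13}{-15}\right) \left(-17\right) \left(19 + 3\right) \left(14 + \frac{9}{16}\right) = \left(11 \cdot \frac{1}{17} + 13 \left(- \frac{1}{15}\right)\right) \left(-17\right) 22 \cdot \frac{233}{16} = \left(\frac{11}{17} - \frac{13}{15}\right) \left(-17\right) \frac{2563}{8} = \left(- \frac{56}{255}\right) \left(-17\right) \frac{2563}{8} = \frac{56}{15} \cdot \frac{2563}{8} = \frac{17941}{15}$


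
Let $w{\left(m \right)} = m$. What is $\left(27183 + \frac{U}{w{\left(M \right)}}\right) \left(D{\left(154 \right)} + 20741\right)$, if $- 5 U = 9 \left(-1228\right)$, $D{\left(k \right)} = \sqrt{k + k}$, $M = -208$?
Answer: $\frac{146531369397}{260} + \frac{7064817 \sqrt{77}}{130} \approx 5.6406 \cdot 10^{8}$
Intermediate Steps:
$D{\left(k \right)} = \sqrt{2} \sqrt{k}$ ($D{\left(k \right)} = \sqrt{2 k} = \sqrt{2} \sqrt{k}$)
$U = \frac{11052}{5}$ ($U = - \frac{9 \left(-1228\right)}{5} = \left(- \frac{1}{5}\right) \left(-11052\right) = \frac{11052}{5} \approx 2210.4$)
$\left(27183 + \frac{U}{w{\left(M \right)}}\right) \left(D{\left(154 \right)} + 20741\right) = \left(27183 + \frac{11052}{5 \left(-208\right)}\right) \left(\sqrt{2} \sqrt{154} + 20741\right) = \left(27183 + \frac{11052}{5} \left(- \frac{1}{208}\right)\right) \left(2 \sqrt{77} + 20741\right) = \left(27183 - \frac{2763}{260}\right) \left(20741 + 2 \sqrt{77}\right) = \frac{7064817 \left(20741 + 2 \sqrt{77}\right)}{260} = \frac{146531369397}{260} + \frac{7064817 \sqrt{77}}{130}$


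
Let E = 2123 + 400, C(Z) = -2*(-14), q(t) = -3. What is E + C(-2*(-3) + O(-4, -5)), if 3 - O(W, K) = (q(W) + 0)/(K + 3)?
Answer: 2551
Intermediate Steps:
O(W, K) = 3 + 3/(3 + K) (O(W, K) = 3 - (-3 + 0)/(K + 3) = 3 - (-3)/(3 + K) = 3 + 3/(3 + K))
C(Z) = 28
E = 2523
E + C(-2*(-3) + O(-4, -5)) = 2523 + 28 = 2551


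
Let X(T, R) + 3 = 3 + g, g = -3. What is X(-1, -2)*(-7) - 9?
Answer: 12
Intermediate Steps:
X(T, R) = -3 (X(T, R) = -3 + (3 - 3) = -3 + 0 = -3)
X(-1, -2)*(-7) - 9 = -3*(-7) - 9 = 21 - 9 = 12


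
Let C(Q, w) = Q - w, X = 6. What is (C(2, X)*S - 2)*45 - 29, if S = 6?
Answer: -1199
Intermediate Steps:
(C(2, X)*S - 2)*45 - 29 = ((2 - 1*6)*6 - 2)*45 - 29 = ((2 - 6)*6 - 2)*45 - 29 = (-4*6 - 2)*45 - 29 = (-24 - 2)*45 - 29 = -26*45 - 29 = -1170 - 29 = -1199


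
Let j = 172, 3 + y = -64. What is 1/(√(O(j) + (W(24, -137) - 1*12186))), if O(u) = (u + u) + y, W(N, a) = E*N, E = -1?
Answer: -I*√11933/11933 ≈ -0.0091543*I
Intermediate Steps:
W(N, a) = -N
y = -67 (y = -3 - 64 = -67)
O(u) = -67 + 2*u (O(u) = (u + u) - 67 = 2*u - 67 = -67 + 2*u)
1/(√(O(j) + (W(24, -137) - 1*12186))) = 1/(√((-67 + 2*172) + (-1*24 - 1*12186))) = 1/(√((-67 + 344) + (-24 - 12186))) = 1/(√(277 - 12210)) = 1/(√(-11933)) = 1/(I*√11933) = -I*√11933/11933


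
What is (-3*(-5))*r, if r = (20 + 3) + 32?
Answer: 825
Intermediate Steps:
r = 55 (r = 23 + 32 = 55)
(-3*(-5))*r = -3*(-5)*55 = 15*55 = 825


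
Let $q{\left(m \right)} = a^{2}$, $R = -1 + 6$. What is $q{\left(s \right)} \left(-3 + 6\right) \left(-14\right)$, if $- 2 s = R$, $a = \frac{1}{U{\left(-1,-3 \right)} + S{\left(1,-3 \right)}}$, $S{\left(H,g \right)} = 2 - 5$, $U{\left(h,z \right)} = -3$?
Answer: $- \frac{7}{6} \approx -1.1667$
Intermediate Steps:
$R = 5$
$S{\left(H,g \right)} = -3$
$a = - \frac{1}{6}$ ($a = \frac{1}{-3 - 3} = \frac{1}{-6} = - \frac{1}{6} \approx -0.16667$)
$s = - \frac{5}{2}$ ($s = \left(- \frac{1}{2}\right) 5 = - \frac{5}{2} \approx -2.5$)
$q{\left(m \right)} = \frac{1}{36}$ ($q{\left(m \right)} = \left(- \frac{1}{6}\right)^{2} = \frac{1}{36}$)
$q{\left(s \right)} \left(-3 + 6\right) \left(-14\right) = \frac{\left(-3 + 6\right) \left(-14\right)}{36} = \frac{3 \left(-14\right)}{36} = \frac{1}{36} \left(-42\right) = - \frac{7}{6}$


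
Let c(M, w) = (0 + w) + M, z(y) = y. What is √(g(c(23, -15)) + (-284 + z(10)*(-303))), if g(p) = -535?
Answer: I*√3849 ≈ 62.04*I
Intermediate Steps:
c(M, w) = M + w (c(M, w) = w + M = M + w)
√(g(c(23, -15)) + (-284 + z(10)*(-303))) = √(-535 + (-284 + 10*(-303))) = √(-535 + (-284 - 3030)) = √(-535 - 3314) = √(-3849) = I*√3849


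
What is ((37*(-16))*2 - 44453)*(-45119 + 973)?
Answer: 2014691002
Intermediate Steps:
((37*(-16))*2 - 44453)*(-45119 + 973) = (-592*2 - 44453)*(-44146) = (-1184 - 44453)*(-44146) = -45637*(-44146) = 2014691002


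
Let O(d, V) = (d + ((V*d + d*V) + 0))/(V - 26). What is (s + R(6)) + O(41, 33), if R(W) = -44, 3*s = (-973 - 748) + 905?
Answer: 535/7 ≈ 76.429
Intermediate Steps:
s = -272 (s = ((-973 - 748) + 905)/3 = (-1721 + 905)/3 = (⅓)*(-816) = -272)
O(d, V) = (d + 2*V*d)/(-26 + V) (O(d, V) = (d + ((V*d + V*d) + 0))/(-26 + V) = (d + (2*V*d + 0))/(-26 + V) = (d + 2*V*d)/(-26 + V))
(s + R(6)) + O(41, 33) = (-272 - 44) + 41*(1 + 2*33)/(-26 + 33) = -316 + 41*(1 + 66)/7 = -316 + 41*(⅐)*67 = -316 + 2747/7 = 535/7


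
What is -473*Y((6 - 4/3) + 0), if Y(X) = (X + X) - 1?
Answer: -11825/3 ≈ -3941.7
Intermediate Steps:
Y(X) = -1 + 2*X (Y(X) = 2*X - 1 = -1 + 2*X)
-473*Y((6 - 4/3) + 0) = -473*(-1 + 2*((6 - 4/3) + 0)) = -473*(-1 + 2*(14/3 + 0)) = -473*(-1 + 2*(14/3)) = -473*(-1 + 28/3) = -473*25/3 = -11825/3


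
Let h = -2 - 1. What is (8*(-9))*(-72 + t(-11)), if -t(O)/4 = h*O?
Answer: 14688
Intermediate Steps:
h = -3
t(O) = 12*O (t(O) = -(-12)*O = 12*O)
(8*(-9))*(-72 + t(-11)) = (8*(-9))*(-72 + 12*(-11)) = -72*(-72 - 132) = -72*(-204) = 14688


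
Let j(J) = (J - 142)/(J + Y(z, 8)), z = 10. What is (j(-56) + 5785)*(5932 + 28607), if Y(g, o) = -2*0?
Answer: 5598046581/28 ≈ 1.9993e+8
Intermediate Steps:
Y(g, o) = 0
j(J) = (-142 + J)/J (j(J) = (J - 142)/(J + 0) = (-142 + J)/J)
(j(-56) + 5785)*(5932 + 28607) = ((-142 - 56)/(-56) + 5785)*(5932 + 28607) = (-1/56*(-198) + 5785)*34539 = (99/28 + 5785)*34539 = (162079/28)*34539 = 5598046581/28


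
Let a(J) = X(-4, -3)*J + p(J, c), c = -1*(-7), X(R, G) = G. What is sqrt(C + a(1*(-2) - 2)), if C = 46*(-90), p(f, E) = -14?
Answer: I*sqrt(4142) ≈ 64.358*I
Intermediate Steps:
c = 7
C = -4140
a(J) = -14 - 3*J (a(J) = -3*J - 14 = -14 - 3*J)
sqrt(C + a(1*(-2) - 2)) = sqrt(-4140 + (-14 - 3*(1*(-2) - 2))) = sqrt(-4140 + (-14 - 3*(-2 - 2))) = sqrt(-4140 + (-14 - 3*(-4))) = sqrt(-4140 + (-14 + 12)) = sqrt(-4140 - 2) = sqrt(-4142) = I*sqrt(4142)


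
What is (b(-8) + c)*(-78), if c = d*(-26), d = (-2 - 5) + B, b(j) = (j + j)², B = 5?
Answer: -24024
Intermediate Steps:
b(j) = 4*j² (b(j) = (2*j)² = 4*j²)
d = -2 (d = (-2 - 5) + 5 = -7 + 5 = -2)
c = 52 (c = -2*(-26) = 52)
(b(-8) + c)*(-78) = (4*(-8)² + 52)*(-78) = (4*64 + 52)*(-78) = (256 + 52)*(-78) = 308*(-78) = -24024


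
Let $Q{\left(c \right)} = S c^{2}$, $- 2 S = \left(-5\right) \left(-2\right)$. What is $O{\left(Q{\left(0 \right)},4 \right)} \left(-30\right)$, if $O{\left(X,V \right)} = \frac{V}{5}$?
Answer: $-24$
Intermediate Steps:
$S = -5$ ($S = - \frac{\left(-5\right) \left(-2\right)}{2} = \left(- \frac{1}{2}\right) 10 = -5$)
$Q{\left(c \right)} = - 5 c^{2}$
$O{\left(X,V \right)} = \frac{V}{5}$ ($O{\left(X,V \right)} = V \frac{1}{5} = \frac{V}{5}$)
$O{\left(Q{\left(0 \right)},4 \right)} \left(-30\right) = \frac{1}{5} \cdot 4 \left(-30\right) = \frac{4}{5} \left(-30\right) = -24$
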